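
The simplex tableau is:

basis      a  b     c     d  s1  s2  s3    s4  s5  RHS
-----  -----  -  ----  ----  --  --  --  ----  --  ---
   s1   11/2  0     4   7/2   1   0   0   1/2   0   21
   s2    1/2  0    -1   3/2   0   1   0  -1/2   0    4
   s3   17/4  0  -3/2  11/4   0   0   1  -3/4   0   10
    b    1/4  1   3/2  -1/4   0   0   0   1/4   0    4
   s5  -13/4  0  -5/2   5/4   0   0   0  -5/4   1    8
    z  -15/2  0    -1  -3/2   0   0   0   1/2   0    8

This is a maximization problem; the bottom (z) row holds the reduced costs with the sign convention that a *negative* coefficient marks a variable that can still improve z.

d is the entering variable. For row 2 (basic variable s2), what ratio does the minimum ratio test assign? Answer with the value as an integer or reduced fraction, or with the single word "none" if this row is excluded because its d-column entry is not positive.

8/3

Ratio = RHS / (d entry) = 4 / (3/2) = 8/3.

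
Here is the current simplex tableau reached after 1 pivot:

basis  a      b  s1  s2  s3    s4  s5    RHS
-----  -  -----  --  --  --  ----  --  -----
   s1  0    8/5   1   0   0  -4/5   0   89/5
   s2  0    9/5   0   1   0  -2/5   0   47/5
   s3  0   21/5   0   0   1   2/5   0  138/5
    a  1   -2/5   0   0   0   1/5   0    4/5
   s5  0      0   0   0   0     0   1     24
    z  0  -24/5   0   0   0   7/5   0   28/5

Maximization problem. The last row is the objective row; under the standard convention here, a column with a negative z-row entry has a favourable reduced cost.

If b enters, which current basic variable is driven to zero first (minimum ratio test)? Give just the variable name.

s2

Ratios: row 1 (s1): (89/5)/(8/5) = 89/8; row 2 (s2): (47/5)/(9/5) = 47/9; row 3 (s3): (138/5)/(21/5) = 46/7; row 4 (a): entry -2/5 ≤ 0, skip; row 5 (s5): entry 0 ≤ 0, skip.
Minimum ratio 47/9 is in the s2 row, so s2 leaves.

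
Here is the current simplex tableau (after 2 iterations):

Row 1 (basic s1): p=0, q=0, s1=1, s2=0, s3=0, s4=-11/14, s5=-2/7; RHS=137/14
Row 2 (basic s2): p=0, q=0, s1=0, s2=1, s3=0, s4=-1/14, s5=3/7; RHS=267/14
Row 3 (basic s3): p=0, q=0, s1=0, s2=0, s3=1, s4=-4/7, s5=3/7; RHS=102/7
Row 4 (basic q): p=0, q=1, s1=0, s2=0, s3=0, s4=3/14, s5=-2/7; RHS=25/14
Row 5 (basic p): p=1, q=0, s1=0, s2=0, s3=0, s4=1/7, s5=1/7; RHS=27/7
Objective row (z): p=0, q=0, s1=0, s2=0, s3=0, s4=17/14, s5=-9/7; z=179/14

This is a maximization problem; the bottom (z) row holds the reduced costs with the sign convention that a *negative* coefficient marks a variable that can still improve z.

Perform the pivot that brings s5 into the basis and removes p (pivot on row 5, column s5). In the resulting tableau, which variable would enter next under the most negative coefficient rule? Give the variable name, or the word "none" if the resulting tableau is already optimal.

Pivot element 1/7. New z-row = old z-row − (-9/7)·(row 5/(1/7)).
Updated z-row coefficients: p: 9, q: 0, s1: 0, s2: 0, s3: 0, s4: 5/2, s5: 0.
No coefficient is strictly negative; the tableau after this pivot is optimal.

none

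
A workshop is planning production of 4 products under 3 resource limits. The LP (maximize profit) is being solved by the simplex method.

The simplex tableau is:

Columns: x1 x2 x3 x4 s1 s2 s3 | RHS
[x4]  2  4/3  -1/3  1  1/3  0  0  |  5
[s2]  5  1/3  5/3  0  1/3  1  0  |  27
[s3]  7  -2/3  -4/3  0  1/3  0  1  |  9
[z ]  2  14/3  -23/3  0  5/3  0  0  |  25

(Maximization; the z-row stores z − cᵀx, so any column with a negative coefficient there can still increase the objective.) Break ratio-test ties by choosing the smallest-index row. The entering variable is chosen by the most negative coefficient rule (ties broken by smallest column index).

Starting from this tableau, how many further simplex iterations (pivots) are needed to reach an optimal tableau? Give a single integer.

pivot: x3 in, s2 out → z = 746/5
No improving column remains; optimal.

1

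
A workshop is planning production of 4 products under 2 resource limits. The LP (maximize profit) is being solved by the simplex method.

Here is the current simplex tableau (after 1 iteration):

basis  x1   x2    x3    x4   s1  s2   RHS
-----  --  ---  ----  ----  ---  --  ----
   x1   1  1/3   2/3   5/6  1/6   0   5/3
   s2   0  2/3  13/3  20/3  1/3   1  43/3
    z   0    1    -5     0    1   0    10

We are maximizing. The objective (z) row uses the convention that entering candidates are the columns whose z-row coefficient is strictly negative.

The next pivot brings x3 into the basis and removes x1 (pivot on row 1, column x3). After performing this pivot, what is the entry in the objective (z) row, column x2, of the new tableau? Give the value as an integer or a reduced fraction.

7/2

Pivot element is row 1, column x3: 2/3.
Normalize row 1: new (row 1, x2) = (1/3)/(2/3) = 1/2.
z-row ← z-row − (-5)·(new row 1): 1 − (-5)·(1/2) = 7/2.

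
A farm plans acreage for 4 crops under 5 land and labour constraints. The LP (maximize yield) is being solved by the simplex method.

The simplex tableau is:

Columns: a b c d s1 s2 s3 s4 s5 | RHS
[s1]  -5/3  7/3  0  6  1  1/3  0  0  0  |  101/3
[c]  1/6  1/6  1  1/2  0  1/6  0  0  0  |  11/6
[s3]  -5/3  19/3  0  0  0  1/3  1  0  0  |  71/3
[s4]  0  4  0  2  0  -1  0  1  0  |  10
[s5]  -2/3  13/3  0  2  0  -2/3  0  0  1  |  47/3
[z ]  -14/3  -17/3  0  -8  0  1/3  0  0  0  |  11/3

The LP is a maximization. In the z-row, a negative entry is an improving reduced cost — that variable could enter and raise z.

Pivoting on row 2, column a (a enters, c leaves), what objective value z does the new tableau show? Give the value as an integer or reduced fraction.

55

Minimum ratio for a: (11/6)/(1/6) = 11.
z changes by −(z-row coeff of a)·ratio = −(-14/3)·11 = 154/3.
New z = 11/3 + (154/3) = 55.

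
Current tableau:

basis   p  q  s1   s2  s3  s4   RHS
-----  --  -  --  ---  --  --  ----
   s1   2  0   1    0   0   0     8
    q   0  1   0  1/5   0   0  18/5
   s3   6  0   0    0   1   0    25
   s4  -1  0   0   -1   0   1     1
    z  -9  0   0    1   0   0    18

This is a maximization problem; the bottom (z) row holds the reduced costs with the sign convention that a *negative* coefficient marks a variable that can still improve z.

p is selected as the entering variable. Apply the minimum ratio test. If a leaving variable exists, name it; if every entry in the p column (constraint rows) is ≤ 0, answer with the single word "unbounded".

s1

Ratios: row 1 (s1): 8/2 = 4; row 2 (q): entry 0 ≤ 0, skip; row 3 (s3): 25/6 = 25/6; row 4 (s4): entry -1 ≤ 0, skip.
Minimum ratio is in the s1 row, so s1 leaves.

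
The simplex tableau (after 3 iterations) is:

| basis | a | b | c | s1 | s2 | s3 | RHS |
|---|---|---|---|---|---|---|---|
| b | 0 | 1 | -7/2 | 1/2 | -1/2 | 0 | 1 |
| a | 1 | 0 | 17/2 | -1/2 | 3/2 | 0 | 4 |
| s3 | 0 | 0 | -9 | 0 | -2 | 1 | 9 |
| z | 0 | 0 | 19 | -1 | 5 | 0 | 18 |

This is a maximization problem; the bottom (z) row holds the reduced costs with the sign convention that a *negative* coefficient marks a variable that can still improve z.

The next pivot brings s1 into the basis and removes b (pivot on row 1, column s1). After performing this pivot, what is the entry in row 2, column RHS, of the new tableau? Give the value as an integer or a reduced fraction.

Pivot element is row 1, column s1: 1/2.
Normalize row 1: new (row 1, RHS) = 1/(1/2) = 2.
row 2 ← row 2 − (-1/2)·(new row 1): 4 − (-1/2)·2 = 5.

5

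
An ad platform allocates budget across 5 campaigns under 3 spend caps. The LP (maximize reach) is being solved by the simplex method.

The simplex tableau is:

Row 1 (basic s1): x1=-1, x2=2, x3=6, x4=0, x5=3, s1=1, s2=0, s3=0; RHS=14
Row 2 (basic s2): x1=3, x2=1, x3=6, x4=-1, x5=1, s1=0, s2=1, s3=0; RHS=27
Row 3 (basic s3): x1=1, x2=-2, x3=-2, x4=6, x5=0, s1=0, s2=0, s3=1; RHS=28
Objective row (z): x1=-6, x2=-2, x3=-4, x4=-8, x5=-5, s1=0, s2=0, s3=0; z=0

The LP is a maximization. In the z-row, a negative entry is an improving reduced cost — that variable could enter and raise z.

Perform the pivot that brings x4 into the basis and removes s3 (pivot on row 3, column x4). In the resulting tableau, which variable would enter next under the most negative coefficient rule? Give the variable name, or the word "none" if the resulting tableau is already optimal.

Pivot element 6. New z-row = old z-row − (-8)·(row 3/6).
Updated z-row coefficients: x1: -14/3, x2: -14/3, x3: -20/3, x4: 0, x5: -5, s1: 0, s2: 0, s3: 4/3.
The most negative is -20/3 in column x3, so x3 would enter next.

x3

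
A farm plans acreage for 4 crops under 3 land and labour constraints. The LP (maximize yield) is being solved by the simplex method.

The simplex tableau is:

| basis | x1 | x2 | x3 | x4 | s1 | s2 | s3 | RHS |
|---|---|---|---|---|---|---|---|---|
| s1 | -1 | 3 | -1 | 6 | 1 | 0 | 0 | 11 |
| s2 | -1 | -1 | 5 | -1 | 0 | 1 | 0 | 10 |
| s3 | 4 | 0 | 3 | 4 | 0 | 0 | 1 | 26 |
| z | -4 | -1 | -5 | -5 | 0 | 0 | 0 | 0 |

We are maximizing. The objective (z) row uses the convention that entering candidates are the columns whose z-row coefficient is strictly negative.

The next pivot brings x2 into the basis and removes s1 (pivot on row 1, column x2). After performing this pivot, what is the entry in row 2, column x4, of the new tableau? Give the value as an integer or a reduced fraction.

1

Pivot element is row 1, column x2: 3.
Normalize row 1: new (row 1, x4) = 6/3 = 2.
row 2 ← row 2 − (-1)·(new row 1): -1 − (-1)·2 = 1.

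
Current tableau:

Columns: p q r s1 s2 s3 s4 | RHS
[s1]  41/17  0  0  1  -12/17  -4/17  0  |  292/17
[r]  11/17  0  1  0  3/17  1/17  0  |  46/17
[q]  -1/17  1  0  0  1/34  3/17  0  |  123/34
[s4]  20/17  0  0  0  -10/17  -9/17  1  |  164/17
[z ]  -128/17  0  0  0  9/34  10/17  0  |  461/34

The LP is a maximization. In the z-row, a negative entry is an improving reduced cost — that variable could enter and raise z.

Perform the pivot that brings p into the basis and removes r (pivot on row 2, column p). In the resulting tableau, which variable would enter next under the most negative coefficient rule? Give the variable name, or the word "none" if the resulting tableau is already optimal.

none

Pivot element 11/17. New z-row = old z-row − (-128/17)·(row 2/(11/17)).
Updated z-row coefficients: p: 0, q: 0, r: 128/11, s1: 0, s2: 51/22, s3: 14/11, s4: 0.
No coefficient is strictly negative; the tableau after this pivot is optimal.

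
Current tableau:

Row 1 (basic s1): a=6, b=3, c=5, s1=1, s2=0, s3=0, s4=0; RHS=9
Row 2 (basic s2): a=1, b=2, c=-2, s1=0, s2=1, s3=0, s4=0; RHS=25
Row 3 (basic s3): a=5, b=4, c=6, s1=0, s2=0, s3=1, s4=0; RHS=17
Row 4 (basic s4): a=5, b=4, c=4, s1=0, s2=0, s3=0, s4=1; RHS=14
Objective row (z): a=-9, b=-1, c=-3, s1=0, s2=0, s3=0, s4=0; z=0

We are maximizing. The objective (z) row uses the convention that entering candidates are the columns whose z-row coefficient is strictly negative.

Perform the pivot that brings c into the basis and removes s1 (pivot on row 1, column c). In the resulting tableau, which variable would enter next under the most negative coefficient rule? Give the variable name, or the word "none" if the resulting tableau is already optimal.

Pivot element 5. New z-row = old z-row − (-3)·(row 1/5).
Updated z-row coefficients: a: -27/5, b: 4/5, c: 0, s1: 3/5, s2: 0, s3: 0, s4: 0.
The most negative is -27/5 in column a, so a would enter next.

a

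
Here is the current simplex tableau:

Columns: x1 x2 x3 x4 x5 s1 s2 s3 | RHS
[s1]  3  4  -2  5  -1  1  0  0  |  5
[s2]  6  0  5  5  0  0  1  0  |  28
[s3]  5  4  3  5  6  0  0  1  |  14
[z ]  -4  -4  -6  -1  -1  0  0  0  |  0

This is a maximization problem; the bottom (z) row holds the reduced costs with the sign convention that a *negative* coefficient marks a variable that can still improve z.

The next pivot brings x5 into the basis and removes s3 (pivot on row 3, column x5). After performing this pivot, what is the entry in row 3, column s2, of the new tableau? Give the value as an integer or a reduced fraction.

Pivot element is row 3, column x5: 6.
Normalize row 3: new (row 3, s2) = 0/6 = 0.
Row 3 is the pivot row, so the entry is 0.

0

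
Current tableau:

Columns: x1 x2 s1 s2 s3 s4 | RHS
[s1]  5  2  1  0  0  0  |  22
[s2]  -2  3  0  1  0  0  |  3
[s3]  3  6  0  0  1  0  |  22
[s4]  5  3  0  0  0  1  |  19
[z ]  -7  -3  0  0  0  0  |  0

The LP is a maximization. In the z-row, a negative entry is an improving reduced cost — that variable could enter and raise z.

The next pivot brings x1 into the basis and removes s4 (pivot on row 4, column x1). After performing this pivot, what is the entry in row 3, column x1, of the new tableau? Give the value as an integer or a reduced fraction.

0

Pivot element is row 4, column x1: 5.
Normalize row 4: new (row 4, x1) = 5/5 = 1.
row 3 ← row 3 − 3·(new row 4): 3 − 3·1 = 0.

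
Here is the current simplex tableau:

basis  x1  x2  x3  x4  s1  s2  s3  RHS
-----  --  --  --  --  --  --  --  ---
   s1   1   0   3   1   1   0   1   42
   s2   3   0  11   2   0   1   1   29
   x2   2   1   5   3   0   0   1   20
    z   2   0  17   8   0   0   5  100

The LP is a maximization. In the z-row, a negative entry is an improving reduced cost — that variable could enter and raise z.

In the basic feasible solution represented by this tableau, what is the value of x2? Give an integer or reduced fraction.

x2 is basic (row 3); its value is the RHS of that row: 20.

20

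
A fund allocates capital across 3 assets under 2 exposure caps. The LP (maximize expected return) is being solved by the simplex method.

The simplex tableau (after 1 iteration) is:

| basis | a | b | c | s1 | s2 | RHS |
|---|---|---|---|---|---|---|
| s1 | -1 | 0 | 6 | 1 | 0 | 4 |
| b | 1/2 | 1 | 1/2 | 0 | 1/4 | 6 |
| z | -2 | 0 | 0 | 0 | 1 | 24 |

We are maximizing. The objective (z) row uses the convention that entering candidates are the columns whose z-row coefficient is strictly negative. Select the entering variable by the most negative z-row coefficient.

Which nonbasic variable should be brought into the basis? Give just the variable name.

a

Objective-row coefficients: a: -2, b: 0, c: 0, s1: 0, s2: 1.
The most negative is -2 in column a, so a enters.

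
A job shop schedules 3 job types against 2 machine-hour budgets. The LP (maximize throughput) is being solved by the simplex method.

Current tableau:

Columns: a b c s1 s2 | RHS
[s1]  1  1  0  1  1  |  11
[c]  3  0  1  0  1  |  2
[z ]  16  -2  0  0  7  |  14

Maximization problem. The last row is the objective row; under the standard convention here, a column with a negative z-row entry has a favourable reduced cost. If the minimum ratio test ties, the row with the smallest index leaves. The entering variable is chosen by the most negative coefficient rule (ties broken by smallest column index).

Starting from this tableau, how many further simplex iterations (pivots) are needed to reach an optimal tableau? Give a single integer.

1

pivot: b in, s1 out → z = 36
No improving column remains; optimal.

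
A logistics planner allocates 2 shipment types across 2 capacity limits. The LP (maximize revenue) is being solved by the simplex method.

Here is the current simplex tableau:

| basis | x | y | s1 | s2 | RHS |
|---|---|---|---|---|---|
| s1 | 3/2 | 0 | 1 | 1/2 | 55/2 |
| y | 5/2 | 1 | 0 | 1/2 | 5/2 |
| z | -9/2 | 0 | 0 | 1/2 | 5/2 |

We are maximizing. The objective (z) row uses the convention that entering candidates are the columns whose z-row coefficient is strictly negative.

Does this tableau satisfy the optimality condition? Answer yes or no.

no

Column x has objective-row coefficient -9/2, which is negative; an improving pivot exists, so not yet optimal.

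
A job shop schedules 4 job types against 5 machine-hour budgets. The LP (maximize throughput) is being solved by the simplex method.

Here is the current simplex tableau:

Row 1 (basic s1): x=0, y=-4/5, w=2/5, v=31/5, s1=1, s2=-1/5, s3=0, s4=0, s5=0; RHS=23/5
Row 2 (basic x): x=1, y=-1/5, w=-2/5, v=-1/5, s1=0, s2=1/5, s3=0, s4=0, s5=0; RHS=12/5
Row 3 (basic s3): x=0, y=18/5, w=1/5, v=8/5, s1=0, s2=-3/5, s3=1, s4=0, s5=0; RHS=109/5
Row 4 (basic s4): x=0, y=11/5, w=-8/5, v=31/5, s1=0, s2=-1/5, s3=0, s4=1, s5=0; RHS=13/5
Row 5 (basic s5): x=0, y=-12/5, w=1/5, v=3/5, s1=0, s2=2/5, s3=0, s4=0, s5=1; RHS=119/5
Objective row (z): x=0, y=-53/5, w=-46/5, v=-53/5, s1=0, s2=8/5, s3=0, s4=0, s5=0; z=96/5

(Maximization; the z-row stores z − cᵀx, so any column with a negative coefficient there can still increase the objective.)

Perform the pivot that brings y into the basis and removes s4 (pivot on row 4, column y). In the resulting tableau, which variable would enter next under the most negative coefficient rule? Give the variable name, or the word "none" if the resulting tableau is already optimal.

Pivot element 11/5. New z-row = old z-row − (-53/5)·(row 4/(11/5)).
Updated z-row coefficients: x: 0, y: 0, w: -186/11, v: 212/11, s1: 0, s2: 7/11, s3: 0, s4: 53/11, s5: 0.
The most negative is -186/11 in column w, so w would enter next.

w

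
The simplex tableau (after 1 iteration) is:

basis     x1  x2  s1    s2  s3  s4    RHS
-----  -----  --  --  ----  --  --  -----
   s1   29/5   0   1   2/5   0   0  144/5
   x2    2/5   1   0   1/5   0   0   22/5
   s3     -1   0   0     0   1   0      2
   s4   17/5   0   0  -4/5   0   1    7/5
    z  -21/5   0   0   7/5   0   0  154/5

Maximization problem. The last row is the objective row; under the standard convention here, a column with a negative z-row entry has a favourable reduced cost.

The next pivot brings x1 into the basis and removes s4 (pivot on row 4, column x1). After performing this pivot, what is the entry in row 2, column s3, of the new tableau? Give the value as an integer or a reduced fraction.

Pivot element is row 4, column x1: 17/5.
Normalize row 4: new (row 4, s3) = 0/(17/5) = 0.
row 2 ← row 2 − (2/5)·(new row 4): 0 − (2/5)·0 = 0.

0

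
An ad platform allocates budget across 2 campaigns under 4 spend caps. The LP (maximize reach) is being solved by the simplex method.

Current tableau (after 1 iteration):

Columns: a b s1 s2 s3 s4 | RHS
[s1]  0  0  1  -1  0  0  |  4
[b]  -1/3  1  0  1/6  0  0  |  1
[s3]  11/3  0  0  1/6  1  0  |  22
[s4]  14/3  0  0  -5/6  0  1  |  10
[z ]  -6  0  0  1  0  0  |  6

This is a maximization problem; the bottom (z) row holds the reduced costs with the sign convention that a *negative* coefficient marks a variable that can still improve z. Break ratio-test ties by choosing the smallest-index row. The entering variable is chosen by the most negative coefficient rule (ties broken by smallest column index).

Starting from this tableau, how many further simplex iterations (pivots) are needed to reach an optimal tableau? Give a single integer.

2

pivot: a in, s4 out → z = 132/7
pivot: s2 in, b out → z = 20
No improving column remains; optimal.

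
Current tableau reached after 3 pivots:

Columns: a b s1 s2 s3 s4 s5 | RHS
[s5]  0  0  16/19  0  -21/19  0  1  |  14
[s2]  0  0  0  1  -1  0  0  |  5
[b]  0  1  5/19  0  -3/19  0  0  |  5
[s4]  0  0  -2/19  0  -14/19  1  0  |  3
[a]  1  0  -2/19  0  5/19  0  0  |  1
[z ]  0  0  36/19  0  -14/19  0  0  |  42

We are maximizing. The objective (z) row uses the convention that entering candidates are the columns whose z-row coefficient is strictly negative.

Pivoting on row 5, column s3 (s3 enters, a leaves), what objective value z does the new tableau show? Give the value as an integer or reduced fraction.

Minimum ratio for s3: 1/(5/19) = 19/5.
z changes by −(z-row coeff of s3)·ratio = −(-14/19)·(19/5) = 14/5.
New z = 42 + (14/5) = 224/5.

224/5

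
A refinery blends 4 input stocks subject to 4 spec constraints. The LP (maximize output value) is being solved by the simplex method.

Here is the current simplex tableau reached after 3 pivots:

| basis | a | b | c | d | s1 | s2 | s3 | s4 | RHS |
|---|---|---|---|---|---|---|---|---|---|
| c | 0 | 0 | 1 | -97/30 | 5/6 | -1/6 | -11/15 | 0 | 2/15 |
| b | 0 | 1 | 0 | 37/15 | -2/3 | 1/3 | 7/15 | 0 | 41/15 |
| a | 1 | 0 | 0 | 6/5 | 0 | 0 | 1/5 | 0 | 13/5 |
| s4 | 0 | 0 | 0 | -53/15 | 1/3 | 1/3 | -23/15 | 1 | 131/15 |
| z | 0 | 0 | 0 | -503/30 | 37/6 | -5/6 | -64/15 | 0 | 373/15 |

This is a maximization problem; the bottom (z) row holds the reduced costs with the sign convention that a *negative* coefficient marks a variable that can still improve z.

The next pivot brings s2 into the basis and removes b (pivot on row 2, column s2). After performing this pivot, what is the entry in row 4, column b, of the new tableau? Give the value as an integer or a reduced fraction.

-1

Pivot element is row 2, column s2: 1/3.
Normalize row 2: new (row 2, b) = 1/(1/3) = 3.
row 4 ← row 4 − (1/3)·(new row 2): 0 − (1/3)·3 = -1.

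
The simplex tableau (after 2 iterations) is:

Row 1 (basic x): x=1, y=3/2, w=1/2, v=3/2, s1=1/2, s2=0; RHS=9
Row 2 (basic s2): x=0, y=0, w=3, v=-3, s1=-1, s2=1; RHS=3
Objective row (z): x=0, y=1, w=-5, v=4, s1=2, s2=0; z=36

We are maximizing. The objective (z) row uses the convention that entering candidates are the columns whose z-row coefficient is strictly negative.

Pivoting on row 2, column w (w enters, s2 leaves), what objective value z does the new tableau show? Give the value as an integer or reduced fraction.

Minimum ratio for w: 3/3 = 1.
z changes by −(z-row coeff of w)·ratio = −(-5)·1 = 5.
New z = 36 + 5 = 41.

41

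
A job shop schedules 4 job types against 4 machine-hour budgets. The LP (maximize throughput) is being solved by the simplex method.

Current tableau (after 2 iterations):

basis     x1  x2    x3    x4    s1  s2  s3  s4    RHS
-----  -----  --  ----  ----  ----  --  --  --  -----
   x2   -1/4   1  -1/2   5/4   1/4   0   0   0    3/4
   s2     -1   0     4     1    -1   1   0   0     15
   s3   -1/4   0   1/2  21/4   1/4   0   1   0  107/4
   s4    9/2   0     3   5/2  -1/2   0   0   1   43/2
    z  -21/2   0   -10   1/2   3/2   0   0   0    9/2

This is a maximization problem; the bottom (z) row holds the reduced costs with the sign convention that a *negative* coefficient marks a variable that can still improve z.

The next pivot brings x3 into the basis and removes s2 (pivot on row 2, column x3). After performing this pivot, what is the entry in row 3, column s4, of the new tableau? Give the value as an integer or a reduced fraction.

Pivot element is row 2, column x3: 4.
Normalize row 2: new (row 2, s4) = 0/4 = 0.
row 3 ← row 3 − (1/2)·(new row 2): 0 − (1/2)·0 = 0.

0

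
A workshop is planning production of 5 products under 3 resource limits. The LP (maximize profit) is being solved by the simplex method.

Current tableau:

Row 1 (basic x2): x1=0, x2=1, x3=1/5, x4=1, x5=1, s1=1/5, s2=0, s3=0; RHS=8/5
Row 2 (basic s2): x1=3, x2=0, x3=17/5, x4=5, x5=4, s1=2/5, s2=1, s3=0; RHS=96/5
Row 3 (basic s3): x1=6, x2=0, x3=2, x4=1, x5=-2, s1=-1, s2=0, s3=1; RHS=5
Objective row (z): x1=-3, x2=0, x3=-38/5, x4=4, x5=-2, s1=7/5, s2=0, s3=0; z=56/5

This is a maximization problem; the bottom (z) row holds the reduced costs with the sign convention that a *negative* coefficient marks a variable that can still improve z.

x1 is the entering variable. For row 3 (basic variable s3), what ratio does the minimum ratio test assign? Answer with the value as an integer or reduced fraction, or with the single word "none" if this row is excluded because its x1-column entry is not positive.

5/6

Ratio = RHS / (x1 entry) = 5 / 6 = 5/6.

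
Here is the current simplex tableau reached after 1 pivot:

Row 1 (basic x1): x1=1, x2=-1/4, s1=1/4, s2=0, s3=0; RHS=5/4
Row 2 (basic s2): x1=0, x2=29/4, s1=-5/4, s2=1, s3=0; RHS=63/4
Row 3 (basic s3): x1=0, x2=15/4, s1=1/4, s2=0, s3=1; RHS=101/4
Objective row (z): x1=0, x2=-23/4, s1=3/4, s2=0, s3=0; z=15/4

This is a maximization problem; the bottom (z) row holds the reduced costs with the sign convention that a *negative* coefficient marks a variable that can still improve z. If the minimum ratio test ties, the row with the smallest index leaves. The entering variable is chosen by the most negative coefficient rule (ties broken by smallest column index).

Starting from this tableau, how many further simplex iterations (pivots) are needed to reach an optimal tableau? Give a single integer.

pivot: x2 in, s2 out → z = 471/29
pivot: s1 in, x1 out → z = 55/3
No improving column remains; optimal.

2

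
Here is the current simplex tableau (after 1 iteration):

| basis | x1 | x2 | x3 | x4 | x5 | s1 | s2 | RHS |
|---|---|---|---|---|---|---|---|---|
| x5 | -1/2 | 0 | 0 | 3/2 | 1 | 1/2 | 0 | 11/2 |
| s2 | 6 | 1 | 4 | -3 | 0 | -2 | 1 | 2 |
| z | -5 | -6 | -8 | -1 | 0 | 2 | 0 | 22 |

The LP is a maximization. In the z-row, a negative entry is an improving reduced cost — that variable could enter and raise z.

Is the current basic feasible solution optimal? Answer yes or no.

no

Column x1 has objective-row coefficient -5, which is negative; an improving pivot exists, so not yet optimal.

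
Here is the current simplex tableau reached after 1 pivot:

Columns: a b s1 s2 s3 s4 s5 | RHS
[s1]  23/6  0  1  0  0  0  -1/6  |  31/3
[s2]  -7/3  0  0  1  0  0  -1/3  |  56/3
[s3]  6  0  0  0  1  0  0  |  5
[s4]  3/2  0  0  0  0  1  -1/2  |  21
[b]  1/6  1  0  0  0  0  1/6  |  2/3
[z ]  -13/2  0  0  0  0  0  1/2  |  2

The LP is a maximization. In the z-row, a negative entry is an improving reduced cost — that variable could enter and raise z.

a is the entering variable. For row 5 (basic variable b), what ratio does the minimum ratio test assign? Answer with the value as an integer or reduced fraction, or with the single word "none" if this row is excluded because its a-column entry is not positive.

Ratio = RHS / (a entry) = (2/3) / (1/6) = 4.

4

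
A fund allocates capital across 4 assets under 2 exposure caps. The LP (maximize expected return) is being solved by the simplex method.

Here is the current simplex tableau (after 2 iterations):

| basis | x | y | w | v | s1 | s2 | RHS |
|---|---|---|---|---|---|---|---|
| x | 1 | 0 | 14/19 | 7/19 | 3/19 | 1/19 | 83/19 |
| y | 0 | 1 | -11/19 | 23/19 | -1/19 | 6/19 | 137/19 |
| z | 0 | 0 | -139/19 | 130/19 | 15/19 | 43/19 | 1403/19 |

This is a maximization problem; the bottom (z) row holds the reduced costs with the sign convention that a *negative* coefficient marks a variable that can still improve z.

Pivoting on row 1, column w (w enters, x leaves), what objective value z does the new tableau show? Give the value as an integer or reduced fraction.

Minimum ratio for w: (83/19)/(14/19) = 83/14.
z changes by −(z-row coeff of w)·ratio = −(-139/19)·(83/14) = 11537/266.
New z = 1403/19 + (11537/266) = 1641/14.

1641/14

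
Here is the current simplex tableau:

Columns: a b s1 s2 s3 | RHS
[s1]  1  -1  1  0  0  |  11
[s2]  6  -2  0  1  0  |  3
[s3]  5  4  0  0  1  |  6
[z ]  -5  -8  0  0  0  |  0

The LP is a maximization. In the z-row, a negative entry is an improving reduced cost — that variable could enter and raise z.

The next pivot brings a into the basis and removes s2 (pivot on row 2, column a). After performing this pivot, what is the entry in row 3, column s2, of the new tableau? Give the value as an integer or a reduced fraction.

-5/6

Pivot element is row 2, column a: 6.
Normalize row 2: new (row 2, s2) = 1/6 = 1/6.
row 3 ← row 3 − 5·(new row 2): 0 − 5·(1/6) = -5/6.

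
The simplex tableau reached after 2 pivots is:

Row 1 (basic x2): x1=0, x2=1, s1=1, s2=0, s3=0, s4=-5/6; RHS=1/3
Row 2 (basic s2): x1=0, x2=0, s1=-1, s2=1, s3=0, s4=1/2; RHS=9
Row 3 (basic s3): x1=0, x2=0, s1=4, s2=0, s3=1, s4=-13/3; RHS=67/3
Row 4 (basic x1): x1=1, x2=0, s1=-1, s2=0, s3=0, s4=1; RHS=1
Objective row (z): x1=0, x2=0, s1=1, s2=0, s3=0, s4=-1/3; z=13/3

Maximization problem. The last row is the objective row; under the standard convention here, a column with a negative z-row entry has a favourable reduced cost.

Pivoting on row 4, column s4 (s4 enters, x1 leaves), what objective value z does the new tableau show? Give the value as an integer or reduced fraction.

Minimum ratio for s4: 1/1 = 1.
z changes by −(z-row coeff of s4)·ratio = −(-1/3)·1 = 1/3.
New z = 13/3 + (1/3) = 14/3.

14/3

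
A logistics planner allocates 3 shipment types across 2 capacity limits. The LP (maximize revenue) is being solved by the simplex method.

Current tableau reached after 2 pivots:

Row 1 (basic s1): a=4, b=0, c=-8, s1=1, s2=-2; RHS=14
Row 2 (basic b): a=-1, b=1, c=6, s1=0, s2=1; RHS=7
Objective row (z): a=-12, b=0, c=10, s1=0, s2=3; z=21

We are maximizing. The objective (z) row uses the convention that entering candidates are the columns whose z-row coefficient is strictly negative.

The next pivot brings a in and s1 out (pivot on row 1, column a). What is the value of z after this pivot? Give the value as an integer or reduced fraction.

Minimum ratio for a: 14/4 = 7/2.
z changes by −(z-row coeff of a)·ratio = −(-12)·(7/2) = 42.
New z = 21 + 42 = 63.

63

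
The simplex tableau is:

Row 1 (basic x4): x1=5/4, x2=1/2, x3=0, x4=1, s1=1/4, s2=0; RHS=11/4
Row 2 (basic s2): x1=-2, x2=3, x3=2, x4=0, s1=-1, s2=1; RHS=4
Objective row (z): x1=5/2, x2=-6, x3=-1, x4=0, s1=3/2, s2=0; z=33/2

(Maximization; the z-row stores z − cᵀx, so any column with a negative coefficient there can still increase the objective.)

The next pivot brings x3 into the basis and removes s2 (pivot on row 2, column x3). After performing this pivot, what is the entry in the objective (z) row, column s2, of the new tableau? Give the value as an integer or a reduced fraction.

Pivot element is row 2, column x3: 2.
Normalize row 2: new (row 2, s2) = 1/2 = 1/2.
z-row ← z-row − (-1)·(new row 2): 0 − (-1)·(1/2) = 1/2.

1/2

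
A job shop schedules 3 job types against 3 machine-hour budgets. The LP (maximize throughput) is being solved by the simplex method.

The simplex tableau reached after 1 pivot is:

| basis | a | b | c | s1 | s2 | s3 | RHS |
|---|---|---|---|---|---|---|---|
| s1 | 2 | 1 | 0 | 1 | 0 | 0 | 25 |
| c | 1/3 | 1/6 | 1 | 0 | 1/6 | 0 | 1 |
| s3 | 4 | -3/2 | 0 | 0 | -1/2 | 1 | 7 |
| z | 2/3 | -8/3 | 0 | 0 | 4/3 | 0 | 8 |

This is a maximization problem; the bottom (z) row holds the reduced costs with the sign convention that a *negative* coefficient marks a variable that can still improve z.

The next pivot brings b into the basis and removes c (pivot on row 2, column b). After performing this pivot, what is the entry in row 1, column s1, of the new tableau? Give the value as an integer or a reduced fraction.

Pivot element is row 2, column b: 1/6.
Normalize row 2: new (row 2, s1) = 0/(1/6) = 0.
row 1 ← row 1 − 1·(new row 2): 1 − 1·0 = 1.

1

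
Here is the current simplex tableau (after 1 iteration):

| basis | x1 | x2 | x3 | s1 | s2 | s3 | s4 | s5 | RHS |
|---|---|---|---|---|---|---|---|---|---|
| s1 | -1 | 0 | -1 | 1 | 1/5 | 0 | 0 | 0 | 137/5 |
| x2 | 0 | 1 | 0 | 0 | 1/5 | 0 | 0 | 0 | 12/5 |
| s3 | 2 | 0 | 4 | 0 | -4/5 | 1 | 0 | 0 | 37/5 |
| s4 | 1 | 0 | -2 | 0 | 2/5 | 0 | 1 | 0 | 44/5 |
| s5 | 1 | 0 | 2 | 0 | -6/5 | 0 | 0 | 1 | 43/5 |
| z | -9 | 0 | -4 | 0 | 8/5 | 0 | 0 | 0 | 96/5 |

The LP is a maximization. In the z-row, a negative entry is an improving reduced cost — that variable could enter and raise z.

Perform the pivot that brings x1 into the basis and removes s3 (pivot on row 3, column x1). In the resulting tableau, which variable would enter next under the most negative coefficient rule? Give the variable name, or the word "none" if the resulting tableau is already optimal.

s2

Pivot element 2. New z-row = old z-row − (-9)·(row 3/2).
Updated z-row coefficients: x1: 0, x2: 0, x3: 14, s1: 0, s2: -2, s3: 9/2, s4: 0, s5: 0.
The most negative is -2 in column s2, so s2 would enter next.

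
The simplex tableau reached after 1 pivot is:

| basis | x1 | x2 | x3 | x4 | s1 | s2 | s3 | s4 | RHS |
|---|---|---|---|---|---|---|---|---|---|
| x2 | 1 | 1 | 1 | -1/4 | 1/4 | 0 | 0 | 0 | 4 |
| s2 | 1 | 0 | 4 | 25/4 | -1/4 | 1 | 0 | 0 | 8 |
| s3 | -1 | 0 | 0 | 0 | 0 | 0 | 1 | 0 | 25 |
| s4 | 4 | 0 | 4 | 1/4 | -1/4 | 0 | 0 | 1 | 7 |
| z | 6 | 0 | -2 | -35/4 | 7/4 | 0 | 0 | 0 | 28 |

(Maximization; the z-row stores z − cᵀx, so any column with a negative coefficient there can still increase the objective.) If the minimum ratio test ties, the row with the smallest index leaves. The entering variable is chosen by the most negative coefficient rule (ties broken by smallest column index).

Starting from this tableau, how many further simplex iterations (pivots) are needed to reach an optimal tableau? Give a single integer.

1

pivot: x4 in, s2 out → z = 196/5
No improving column remains; optimal.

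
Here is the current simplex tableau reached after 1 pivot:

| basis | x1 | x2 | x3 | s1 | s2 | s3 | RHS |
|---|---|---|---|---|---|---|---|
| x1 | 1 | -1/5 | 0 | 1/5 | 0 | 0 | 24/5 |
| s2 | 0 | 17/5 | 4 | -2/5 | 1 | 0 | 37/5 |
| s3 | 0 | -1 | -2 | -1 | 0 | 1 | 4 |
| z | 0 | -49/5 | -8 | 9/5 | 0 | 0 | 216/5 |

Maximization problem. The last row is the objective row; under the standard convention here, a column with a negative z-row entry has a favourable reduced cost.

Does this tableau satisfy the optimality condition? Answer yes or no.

no

Column x2 has objective-row coefficient -49/5, which is negative; an improving pivot exists, so not yet optimal.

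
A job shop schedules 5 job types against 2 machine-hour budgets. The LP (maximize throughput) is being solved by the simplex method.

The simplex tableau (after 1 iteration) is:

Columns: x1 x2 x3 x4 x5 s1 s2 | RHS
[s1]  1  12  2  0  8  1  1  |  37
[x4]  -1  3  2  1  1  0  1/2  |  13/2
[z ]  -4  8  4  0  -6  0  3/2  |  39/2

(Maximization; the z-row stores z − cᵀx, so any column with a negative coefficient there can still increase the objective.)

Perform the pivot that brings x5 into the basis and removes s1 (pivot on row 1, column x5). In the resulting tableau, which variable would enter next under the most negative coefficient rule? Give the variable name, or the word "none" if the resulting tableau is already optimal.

x1

Pivot element 8. New z-row = old z-row − (-6)·(row 1/8).
Updated z-row coefficients: x1: -13/4, x2: 17, x3: 11/2, x4: 0, x5: 0, s1: 3/4, s2: 9/4.
The most negative is -13/4 in column x1, so x1 would enter next.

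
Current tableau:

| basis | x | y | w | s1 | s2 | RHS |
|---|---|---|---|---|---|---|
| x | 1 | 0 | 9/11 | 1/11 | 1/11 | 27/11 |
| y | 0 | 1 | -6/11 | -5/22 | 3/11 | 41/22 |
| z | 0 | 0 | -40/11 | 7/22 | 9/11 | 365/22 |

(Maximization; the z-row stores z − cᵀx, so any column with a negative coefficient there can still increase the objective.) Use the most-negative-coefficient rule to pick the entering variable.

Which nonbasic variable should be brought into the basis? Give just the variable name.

Objective-row coefficients: x: 0, y: 0, w: -40/11, s1: 7/22, s2: 9/11.
The most negative is -40/11 in column w, so w enters.

w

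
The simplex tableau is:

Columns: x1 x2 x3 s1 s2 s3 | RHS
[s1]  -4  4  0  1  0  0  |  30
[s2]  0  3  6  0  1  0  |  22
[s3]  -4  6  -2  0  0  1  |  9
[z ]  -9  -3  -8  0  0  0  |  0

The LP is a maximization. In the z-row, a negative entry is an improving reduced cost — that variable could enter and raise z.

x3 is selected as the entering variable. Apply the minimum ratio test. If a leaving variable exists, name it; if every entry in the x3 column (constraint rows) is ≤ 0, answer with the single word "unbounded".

s2

Ratios: row 1 (s1): entry 0 ≤ 0, skip; row 2 (s2): 22/6 = 11/3; row 3 (s3): entry -2 ≤ 0, skip.
Minimum ratio is in the s2 row, so s2 leaves.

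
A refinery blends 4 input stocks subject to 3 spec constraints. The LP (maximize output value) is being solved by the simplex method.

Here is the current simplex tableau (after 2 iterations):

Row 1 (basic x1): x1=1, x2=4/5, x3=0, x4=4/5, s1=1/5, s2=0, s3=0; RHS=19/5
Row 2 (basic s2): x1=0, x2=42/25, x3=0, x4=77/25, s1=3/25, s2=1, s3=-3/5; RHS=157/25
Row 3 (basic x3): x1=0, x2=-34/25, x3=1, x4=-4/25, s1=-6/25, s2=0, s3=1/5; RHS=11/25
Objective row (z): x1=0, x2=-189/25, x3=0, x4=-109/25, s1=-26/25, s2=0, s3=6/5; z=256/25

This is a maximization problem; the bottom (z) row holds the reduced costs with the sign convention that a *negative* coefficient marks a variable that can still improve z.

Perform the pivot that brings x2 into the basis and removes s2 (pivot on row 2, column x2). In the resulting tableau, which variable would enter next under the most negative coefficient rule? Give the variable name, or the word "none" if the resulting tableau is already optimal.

s3

Pivot element 42/25. New z-row = old z-row − (-189/25)·(row 2/(42/25)).
Updated z-row coefficients: x1: 0, x2: 0, x3: 0, x4: 19/2, s1: -1/2, s2: 9/2, s3: -3/2.
The most negative is -3/2 in column s3, so s3 would enter next.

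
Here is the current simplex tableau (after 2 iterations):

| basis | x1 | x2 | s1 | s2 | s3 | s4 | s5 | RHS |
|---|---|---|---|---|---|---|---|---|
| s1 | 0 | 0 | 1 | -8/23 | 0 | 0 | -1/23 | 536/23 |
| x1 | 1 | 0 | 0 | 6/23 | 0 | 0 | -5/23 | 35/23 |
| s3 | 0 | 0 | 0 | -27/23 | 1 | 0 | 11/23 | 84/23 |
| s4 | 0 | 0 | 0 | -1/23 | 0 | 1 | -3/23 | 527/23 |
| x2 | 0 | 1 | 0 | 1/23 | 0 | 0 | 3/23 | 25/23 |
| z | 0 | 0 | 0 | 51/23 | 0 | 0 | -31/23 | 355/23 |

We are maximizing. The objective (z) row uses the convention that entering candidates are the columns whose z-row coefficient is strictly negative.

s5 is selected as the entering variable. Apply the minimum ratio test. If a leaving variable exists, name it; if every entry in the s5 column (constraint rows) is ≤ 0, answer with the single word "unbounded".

Ratios: row 1 (s1): entry -1/23 ≤ 0, skip; row 2 (x1): entry -5/23 ≤ 0, skip; row 3 (s3): (84/23)/(11/23) = 84/11; row 4 (s4): entry -3/23 ≤ 0, skip; row 5 (x2): (25/23)/(3/23) = 25/3.
Minimum ratio is in the s3 row, so s3 leaves.

s3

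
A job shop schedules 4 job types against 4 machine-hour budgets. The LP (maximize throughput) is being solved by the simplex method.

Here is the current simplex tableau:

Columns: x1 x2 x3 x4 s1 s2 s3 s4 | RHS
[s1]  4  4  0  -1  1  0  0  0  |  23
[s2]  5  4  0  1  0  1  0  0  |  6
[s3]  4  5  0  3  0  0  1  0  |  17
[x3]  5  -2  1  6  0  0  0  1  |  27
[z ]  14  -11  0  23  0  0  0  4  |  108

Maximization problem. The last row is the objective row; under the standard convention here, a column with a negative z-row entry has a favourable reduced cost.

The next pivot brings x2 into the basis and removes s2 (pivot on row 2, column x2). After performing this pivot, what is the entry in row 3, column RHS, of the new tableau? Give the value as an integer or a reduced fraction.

Pivot element is row 2, column x2: 4.
Normalize row 2: new (row 2, RHS) = 6/4 = 3/2.
row 3 ← row 3 − 5·(new row 2): 17 − 5·(3/2) = 19/2.

19/2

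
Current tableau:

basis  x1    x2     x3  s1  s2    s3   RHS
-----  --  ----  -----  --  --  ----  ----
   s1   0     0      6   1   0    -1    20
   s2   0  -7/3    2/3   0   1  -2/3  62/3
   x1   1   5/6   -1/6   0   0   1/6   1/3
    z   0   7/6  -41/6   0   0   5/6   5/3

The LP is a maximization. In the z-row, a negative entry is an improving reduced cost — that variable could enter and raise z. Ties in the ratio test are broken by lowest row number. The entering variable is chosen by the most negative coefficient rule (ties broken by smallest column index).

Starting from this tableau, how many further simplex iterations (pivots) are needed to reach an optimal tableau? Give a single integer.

pivot: x3 in, s1 out → z = 220/9
pivot: s3 in, x1 out → z = 132/5
No improving column remains; optimal.

2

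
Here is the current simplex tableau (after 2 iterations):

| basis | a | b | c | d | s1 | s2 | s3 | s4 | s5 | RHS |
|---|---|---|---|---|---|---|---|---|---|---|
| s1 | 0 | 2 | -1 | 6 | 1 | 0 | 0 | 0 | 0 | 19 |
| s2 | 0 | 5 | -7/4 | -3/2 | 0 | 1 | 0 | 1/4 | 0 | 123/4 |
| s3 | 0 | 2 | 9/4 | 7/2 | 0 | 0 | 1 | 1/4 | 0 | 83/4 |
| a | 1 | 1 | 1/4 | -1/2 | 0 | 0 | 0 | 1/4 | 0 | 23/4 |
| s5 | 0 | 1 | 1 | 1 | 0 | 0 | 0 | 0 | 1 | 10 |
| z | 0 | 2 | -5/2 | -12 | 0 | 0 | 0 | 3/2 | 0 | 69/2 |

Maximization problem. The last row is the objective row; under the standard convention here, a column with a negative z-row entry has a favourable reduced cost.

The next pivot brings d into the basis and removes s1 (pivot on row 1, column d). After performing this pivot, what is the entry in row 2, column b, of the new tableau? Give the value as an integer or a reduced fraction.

11/2

Pivot element is row 1, column d: 6.
Normalize row 1: new (row 1, b) = 2/6 = 1/3.
row 2 ← row 2 − (-3/2)·(new row 1): 5 − (-3/2)·(1/3) = 11/2.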